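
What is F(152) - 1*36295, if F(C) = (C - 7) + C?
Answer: -35998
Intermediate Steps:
F(C) = -7 + 2*C (F(C) = (-7 + C) + C = -7 + 2*C)
F(152) - 1*36295 = (-7 + 2*152) - 1*36295 = (-7 + 304) - 36295 = 297 - 36295 = -35998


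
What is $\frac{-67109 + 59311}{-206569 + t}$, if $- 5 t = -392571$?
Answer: $\frac{19495}{320137} \approx 0.060896$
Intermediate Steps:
$t = \frac{392571}{5}$ ($t = \left(- \frac{1}{5}\right) \left(-392571\right) = \frac{392571}{5} \approx 78514.0$)
$\frac{-67109 + 59311}{-206569 + t} = \frac{-67109 + 59311}{-206569 + \frac{392571}{5}} = - \frac{7798}{- \frac{640274}{5}} = \left(-7798\right) \left(- \frac{5}{640274}\right) = \frac{19495}{320137}$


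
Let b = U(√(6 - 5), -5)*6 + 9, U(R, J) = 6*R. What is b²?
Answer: 2025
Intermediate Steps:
b = 45 (b = (6*√(6 - 5))*6 + 9 = (6*√1)*6 + 9 = (6*1)*6 + 9 = 6*6 + 9 = 36 + 9 = 45)
b² = 45² = 2025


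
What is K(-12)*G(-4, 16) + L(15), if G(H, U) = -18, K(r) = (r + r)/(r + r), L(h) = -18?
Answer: -36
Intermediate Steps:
K(r) = 1 (K(r) = (2*r)/((2*r)) = (2*r)*(1/(2*r)) = 1)
K(-12)*G(-4, 16) + L(15) = 1*(-18) - 18 = -18 - 18 = -36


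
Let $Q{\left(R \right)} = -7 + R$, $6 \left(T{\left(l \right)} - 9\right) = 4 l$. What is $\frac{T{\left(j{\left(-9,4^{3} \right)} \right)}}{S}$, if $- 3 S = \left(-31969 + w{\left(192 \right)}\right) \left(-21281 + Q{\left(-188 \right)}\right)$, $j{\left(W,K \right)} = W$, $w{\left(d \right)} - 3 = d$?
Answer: $- \frac{9}{682378424} \approx -1.3189 \cdot 10^{-8}$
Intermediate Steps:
$w{\left(d \right)} = 3 + d$
$T{\left(l \right)} = 9 + \frac{2 l}{3}$ ($T{\left(l \right)} = 9 + \frac{4 l}{6} = 9 + \frac{2 l}{3}$)
$S = - \frac{682378424}{3}$ ($S = - \frac{\left(-31969 + \left(3 + 192\right)\right) \left(-21281 - 195\right)}{3} = - \frac{\left(-31969 + 195\right) \left(-21281 - 195\right)}{3} = - \frac{\left(-31774\right) \left(-21476\right)}{3} = \left(- \frac{1}{3}\right) 682378424 = - \frac{682378424}{3} \approx -2.2746 \cdot 10^{8}$)
$\frac{T{\left(j{\left(-9,4^{3} \right)} \right)}}{S} = \frac{9 + \frac{2}{3} \left(-9\right)}{- \frac{682378424}{3}} = \left(9 - 6\right) \left(- \frac{3}{682378424}\right) = 3 \left(- \frac{3}{682378424}\right) = - \frac{9}{682378424}$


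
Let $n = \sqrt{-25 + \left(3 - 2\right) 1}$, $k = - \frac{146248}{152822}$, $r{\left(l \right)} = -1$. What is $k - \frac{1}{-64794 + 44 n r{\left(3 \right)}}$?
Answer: $\frac{- 6434912 \sqrt{6} + 4737920045 i}{152822 \left(- 32397 i + 44 \sqrt{6}\right)} \approx -0.95697 - 5.1344 \cdot 10^{-8} i$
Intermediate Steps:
$k = - \frac{73124}{76411}$ ($k = \left(-146248\right) \frac{1}{152822} = - \frac{73124}{76411} \approx -0.95698$)
$n = 2 i \sqrt{6}$ ($n = \sqrt{-25 + 1 \cdot 1} = \sqrt{-25 + 1} = \sqrt{-24} = 2 i \sqrt{6} \approx 4.899 i$)
$k - \frac{1}{-64794 + 44 n r{\left(3 \right)}} = - \frac{73124}{76411} - \frac{1}{-64794 + 44 \cdot 2 i \sqrt{6} \left(-1\right)} = - \frac{73124}{76411} - \frac{1}{-64794 + 88 i \sqrt{6} \left(-1\right)} = - \frac{73124}{76411} - \frac{1}{-64794 - 88 i \sqrt{6}}$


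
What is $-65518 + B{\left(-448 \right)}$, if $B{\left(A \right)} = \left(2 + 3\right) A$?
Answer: $-67758$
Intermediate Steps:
$B{\left(A \right)} = 5 A$
$-65518 + B{\left(-448 \right)} = -65518 + 5 \left(-448\right) = -65518 - 2240 = -67758$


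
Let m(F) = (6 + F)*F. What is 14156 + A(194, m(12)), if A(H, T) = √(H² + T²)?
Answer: 14156 + 2*√21073 ≈ 14446.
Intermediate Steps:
m(F) = F*(6 + F)
14156 + A(194, m(12)) = 14156 + √(194² + (12*(6 + 12))²) = 14156 + √(37636 + (12*18)²) = 14156 + √(37636 + 216²) = 14156 + √(37636 + 46656) = 14156 + √84292 = 14156 + 2*√21073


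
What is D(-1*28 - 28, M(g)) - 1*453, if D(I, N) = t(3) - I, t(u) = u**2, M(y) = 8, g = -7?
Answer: -388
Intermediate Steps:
D(I, N) = 9 - I (D(I, N) = 3**2 - I = 9 - I)
D(-1*28 - 28, M(g)) - 1*453 = (9 - (-1*28 - 28)) - 1*453 = (9 - (-28 - 28)) - 453 = (9 - 1*(-56)) - 453 = (9 + 56) - 453 = 65 - 453 = -388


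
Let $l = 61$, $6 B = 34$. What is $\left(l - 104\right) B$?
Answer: $- \frac{731}{3} \approx -243.67$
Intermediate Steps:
$B = \frac{17}{3}$ ($B = \frac{1}{6} \cdot 34 = \frac{17}{3} \approx 5.6667$)
$\left(l - 104\right) B = \left(61 - 104\right) \frac{17}{3} = \left(-43\right) \frac{17}{3} = - \frac{731}{3}$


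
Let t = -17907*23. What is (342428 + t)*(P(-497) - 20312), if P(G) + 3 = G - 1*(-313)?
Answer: 1423307067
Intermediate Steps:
P(G) = 310 + G (P(G) = -3 + (G - 1*(-313)) = -3 + (G + 313) = -3 + (313 + G) = 310 + G)
t = -411861
(342428 + t)*(P(-497) - 20312) = (342428 - 411861)*((310 - 497) - 20312) = -69433*(-187 - 20312) = -69433*(-20499) = 1423307067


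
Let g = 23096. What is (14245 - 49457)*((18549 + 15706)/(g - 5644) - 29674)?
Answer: 4558513767579/4363 ≈ 1.0448e+9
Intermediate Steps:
(14245 - 49457)*((18549 + 15706)/(g - 5644) - 29674) = (14245 - 49457)*((18549 + 15706)/(23096 - 5644) - 29674) = -35212*(34255/17452 - 29674) = -35212*(-517836393/17452) = 4558513767579/4363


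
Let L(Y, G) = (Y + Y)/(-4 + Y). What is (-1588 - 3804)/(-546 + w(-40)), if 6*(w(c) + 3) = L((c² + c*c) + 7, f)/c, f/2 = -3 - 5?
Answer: 690823040/70338949 ≈ 9.8214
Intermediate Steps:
f = -16 (f = 2*(-3 - 5) = 2*(-8) = -16)
L(Y, G) = 2*Y/(-4 + Y) (L(Y, G) = (2*Y)/(-4 + Y) = 2*Y/(-4 + Y))
w(c) = -3 + (7 + 2*c²)/(3*c*(3 + 2*c²)) (w(c) = -3 + ((2*((c² + c*c) + 7)/(-4 + ((c² + c*c) + 7)))/c)/6 = -3 + ((2*((c² + c²) + 7)/(-4 + ((c² + c²) + 7)))/c)/6 = -3 + ((2*(2*c² + 7)/(-4 + (2*c² + 7)))/c)/6 = -3 + ((2*(7 + 2*c²)/(-4 + (7 + 2*c²)))/c)/6 = -3 + ((2*(7 + 2*c²)/(3 + 2*c²))/c)/6 = -3 + (2*(7 + 2*c²)/(c*(3 + 2*c²)))/6 = -3 + (7 + 2*c²)/(3*c*(3 + 2*c²)))
(-1588 - 3804)/(-546 + w(-40)) = (-1588 - 3804)/(-546 + (7 - 27*(-40) - 18*(-40)³ + 2*(-40)²)/(6*(-40)³ + 9*(-40))) = -5392/(-546 + (7 + 1080 - 18*(-64000) + 2*1600)/(6*(-64000) - 360)) = -5392/(-546 + (7 + 1080 + 1152000 + 3200)/(-384000 - 360)) = -5392/(-546 + 1156287/(-384360)) = -5392/(-546 - 1/384360*1156287) = -5392/(-546 - 385429/128120) = -5392/(-70338949/128120) = -5392*(-128120/70338949) = 690823040/70338949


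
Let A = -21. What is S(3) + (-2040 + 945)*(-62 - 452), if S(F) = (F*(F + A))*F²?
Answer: 562344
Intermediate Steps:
S(F) = F³*(-21 + F) (S(F) = (F*(F - 21))*F² = (F*(-21 + F))*F² = F³*(-21 + F))
S(3) + (-2040 + 945)*(-62 - 452) = 3³*(-21 + 3) + (-2040 + 945)*(-62 - 452) = 27*(-18) - 1095*(-514) = -486 + 562830 = 562344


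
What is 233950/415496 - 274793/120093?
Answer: -43039817489/24949080564 ≈ -1.7251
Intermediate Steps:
233950/415496 - 274793/120093 = 233950*(1/415496) - 274793*1/120093 = 116975/207748 - 274793/120093 = -43039817489/24949080564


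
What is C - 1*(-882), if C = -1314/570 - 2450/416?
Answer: 17266393/19760 ≈ 873.81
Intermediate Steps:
C = -161927/19760 (C = -1314*1/570 - 2450*1/416 = -219/95 - 1225/208 = -161927/19760 ≈ -8.1947)
C - 1*(-882) = -161927/19760 - 1*(-882) = -161927/19760 + 882 = 17266393/19760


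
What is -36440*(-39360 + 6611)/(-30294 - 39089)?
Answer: -1193373560/69383 ≈ -17200.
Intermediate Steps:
-36440*(-39360 + 6611)/(-30294 - 39089) = -36440/((-69383/(-32749))) = -36440/((-69383*(-1/32749))) = -36440/69383/32749 = -36440*32749/69383 = -1193373560/69383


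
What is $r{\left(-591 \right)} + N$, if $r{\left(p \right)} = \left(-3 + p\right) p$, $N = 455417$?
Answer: $806471$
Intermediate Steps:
$r{\left(p \right)} = p \left(-3 + p\right)$
$r{\left(-591 \right)} + N = - 591 \left(-3 - 591\right) + 455417 = \left(-591\right) \left(-594\right) + 455417 = 351054 + 455417 = 806471$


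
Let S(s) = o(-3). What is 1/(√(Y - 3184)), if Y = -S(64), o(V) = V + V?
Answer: -I*√3178/3178 ≈ -0.017739*I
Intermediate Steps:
o(V) = 2*V
S(s) = -6 (S(s) = 2*(-3) = -6)
Y = 6 (Y = -1*(-6) = 6)
1/(√(Y - 3184)) = 1/(√(6 - 3184)) = 1/(√(-3178)) = 1/(I*√3178) = -I*√3178/3178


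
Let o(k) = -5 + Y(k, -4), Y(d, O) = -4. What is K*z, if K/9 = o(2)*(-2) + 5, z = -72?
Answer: -14904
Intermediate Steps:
o(k) = -9 (o(k) = -5 - 4 = -9)
K = 207 (K = 9*(-9*(-2) + 5) = 9*(18 + 5) = 9*23 = 207)
K*z = 207*(-72) = -14904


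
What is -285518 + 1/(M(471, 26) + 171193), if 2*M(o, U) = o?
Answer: -97891844924/342857 ≈ -2.8552e+5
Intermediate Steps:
M(o, U) = o/2
-285518 + 1/(M(471, 26) + 171193) = -285518 + 1/((½)*471 + 171193) = -285518 + 1/(471/2 + 171193) = -285518 + 1/(342857/2) = -285518 + 2/342857 = -97891844924/342857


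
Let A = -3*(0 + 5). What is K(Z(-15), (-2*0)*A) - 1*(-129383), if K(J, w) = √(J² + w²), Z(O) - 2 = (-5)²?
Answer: 129410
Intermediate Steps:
Z(O) = 27 (Z(O) = 2 + (-5)² = 2 + 25 = 27)
A = -15 (A = -3*5 = -15)
K(Z(-15), (-2*0)*A) - 1*(-129383) = √(27² + (-2*0*(-15))²) - 1*(-129383) = √(729 + (0*(-15))²) + 129383 = √(729 + 0²) + 129383 = √(729 + 0) + 129383 = √729 + 129383 = 27 + 129383 = 129410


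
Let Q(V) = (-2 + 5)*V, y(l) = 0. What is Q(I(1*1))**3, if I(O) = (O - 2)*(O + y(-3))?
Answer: -27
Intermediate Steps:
I(O) = O*(-2 + O) (I(O) = (O - 2)*(O + 0) = (-2 + O)*O = O*(-2 + O))
Q(V) = 3*V
Q(I(1*1))**3 = (3*((1*1)*(-2 + 1*1)))**3 = (3*(1*(-2 + 1)))**3 = (3*(1*(-1)))**3 = (3*(-1))**3 = (-3)**3 = -27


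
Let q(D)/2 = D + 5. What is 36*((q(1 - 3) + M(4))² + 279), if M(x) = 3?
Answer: 12960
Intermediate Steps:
q(D) = 10 + 2*D (q(D) = 2*(D + 5) = 2*(5 + D) = 10 + 2*D)
36*((q(1 - 3) + M(4))² + 279) = 36*(((10 + 2*(1 - 3)) + 3)² + 279) = 36*(((10 + 2*(-2)) + 3)² + 279) = 36*(((10 - 4) + 3)² + 279) = 36*((6 + 3)² + 279) = 36*(9² + 279) = 36*(81 + 279) = 36*360 = 12960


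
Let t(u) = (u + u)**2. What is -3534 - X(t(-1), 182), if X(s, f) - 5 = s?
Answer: -3543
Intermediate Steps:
t(u) = 4*u**2 (t(u) = (2*u)**2 = 4*u**2)
X(s, f) = 5 + s
-3534 - X(t(-1), 182) = -3534 - (5 + 4*(-1)**2) = -3534 - (5 + 4*1) = -3534 - (5 + 4) = -3534 - 1*9 = -3534 - 9 = -3543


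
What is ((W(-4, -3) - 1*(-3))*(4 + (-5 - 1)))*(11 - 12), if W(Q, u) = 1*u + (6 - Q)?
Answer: 20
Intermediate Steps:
W(Q, u) = 6 + u - Q (W(Q, u) = u + (6 - Q) = 6 + u - Q)
((W(-4, -3) - 1*(-3))*(4 + (-5 - 1)))*(11 - 12) = (((6 - 3 - 1*(-4)) - 1*(-3))*(4 + (-5 - 1)))*(11 - 12) = (((6 - 3 + 4) + 3)*(4 - 6))*(-1) = ((7 + 3)*(-2))*(-1) = (10*(-2))*(-1) = -20*(-1) = 20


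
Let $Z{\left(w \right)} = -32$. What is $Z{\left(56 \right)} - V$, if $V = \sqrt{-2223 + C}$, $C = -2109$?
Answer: $-32 - 38 i \sqrt{3} \approx -32.0 - 65.818 i$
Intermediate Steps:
$V = 38 i \sqrt{3}$ ($V = \sqrt{-2223 - 2109} = \sqrt{-4332} = 38 i \sqrt{3} \approx 65.818 i$)
$Z{\left(56 \right)} - V = -32 - 38 i \sqrt{3}$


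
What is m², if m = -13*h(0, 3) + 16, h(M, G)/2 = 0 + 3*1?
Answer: 3844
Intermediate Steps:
h(M, G) = 6 (h(M, G) = 2*(0 + 3*1) = 2*(0 + 3) = 2*3 = 6)
m = -62 (m = -13*6 + 16 = -78 + 16 = -62)
m² = (-62)² = 3844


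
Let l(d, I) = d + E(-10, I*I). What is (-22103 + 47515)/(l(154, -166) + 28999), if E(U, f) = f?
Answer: 25412/56709 ≈ 0.44811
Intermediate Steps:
l(d, I) = d + I² (l(d, I) = d + I*I = d + I²)
(-22103 + 47515)/(l(154, -166) + 28999) = (-22103 + 47515)/((154 + (-166)²) + 28999) = 25412/((154 + 27556) + 28999) = 25412/(27710 + 28999) = 25412/56709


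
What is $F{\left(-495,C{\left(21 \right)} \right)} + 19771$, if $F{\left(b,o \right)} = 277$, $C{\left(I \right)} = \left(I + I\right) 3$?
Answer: $20048$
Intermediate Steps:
$C{\left(I \right)} = 6 I$ ($C{\left(I \right)} = 2 I 3 = 6 I$)
$F{\left(-495,C{\left(21 \right)} \right)} + 19771 = 277 + 19771 = 20048$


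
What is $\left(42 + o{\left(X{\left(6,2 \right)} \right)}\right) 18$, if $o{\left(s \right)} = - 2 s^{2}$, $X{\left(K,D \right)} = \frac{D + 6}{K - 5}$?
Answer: $-1548$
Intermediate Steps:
$X{\left(K,D \right)} = \frac{6 + D}{-5 + K}$
$\left(42 + o{\left(X{\left(6,2 \right)} \right)}\right) 18 = \left(42 - 2 \left(\frac{6 + 2}{-5 + 6}\right)^{2}\right) 18 = \left(42 - 2 \left(1^{-1} \cdot 8\right)^{2}\right) 18 = \left(42 - 2 \left(1 \cdot 8\right)^{2}\right) 18 = \left(42 - 2 \cdot 8^{2}\right) 18 = \left(42 - 128\right) 18 = \left(-86\right) 18 = -1548$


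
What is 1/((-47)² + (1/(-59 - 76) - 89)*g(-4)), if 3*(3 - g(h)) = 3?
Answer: 135/274183 ≈ 0.00049237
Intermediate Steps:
g(h) = 2 (g(h) = 3 - ⅓*3 = 3 - 1 = 2)
1/((-47)² + (1/(-59 - 76) - 89)*g(-4)) = 1/((-47)² + (1/(-59 - 76) - 89)*2) = 1/(2209 + (1/(-135) - 89)*2) = 1/(2209 + (-1/135 - 89)*2) = 1/(2209 - 12016/135*2) = 1/(2209 - 24032/135) = 1/(274183/135) = 135/274183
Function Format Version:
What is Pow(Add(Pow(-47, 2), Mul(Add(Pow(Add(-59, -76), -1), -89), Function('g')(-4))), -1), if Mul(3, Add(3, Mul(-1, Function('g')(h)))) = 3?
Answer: Rational(135, 274183) ≈ 0.00049237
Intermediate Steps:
Function('g')(h) = 2 (Function('g')(h) = Add(3, Mul(Rational(-1, 3), 3)) = Add(3, -1) = 2)
Pow(Add(Pow(-47, 2), Mul(Add(Pow(Add(-59, -76), -1), -89), Function('g')(-4))), -1) = Pow(Add(Pow(-47, 2), Mul(Add(Pow(Add(-59, -76), -1), -89), 2)), -1) = Pow(Add(2209, Mul(Add(Pow(-135, -1), -89), 2)), -1) = Pow(Add(2209, Mul(Add(Rational(-1, 135), -89), 2)), -1) = Pow(Add(2209, Mul(Rational(-12016, 135), 2)), -1) = Pow(Add(2209, Rational(-24032, 135)), -1) = Pow(Rational(274183, 135), -1) = Rational(135, 274183)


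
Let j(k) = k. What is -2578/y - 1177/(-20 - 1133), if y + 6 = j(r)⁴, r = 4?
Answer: -1339092/144125 ≈ -9.2912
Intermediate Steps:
y = 250 (y = -6 + 4⁴ = -6 + 256 = 250)
-2578/y - 1177/(-20 - 1133) = -2578/250 - 1177/(-20 - 1133) = -2578*1/250 - 1177/(-1153) = -1289/125 - 1177*(-1/1153) = -1289/125 + 1177/1153 = -1339092/144125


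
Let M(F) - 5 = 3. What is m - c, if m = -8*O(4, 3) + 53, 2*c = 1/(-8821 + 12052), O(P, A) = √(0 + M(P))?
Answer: 342485/6462 - 16*√2 ≈ 30.372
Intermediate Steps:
M(F) = 8 (M(F) = 5 + 3 = 8)
O(P, A) = 2*√2 (O(P, A) = √(0 + 8) = √8 = 2*√2)
c = 1/6462 (c = 1/(2*(-8821 + 12052)) = (½)/3231 = (½)*(1/3231) = 1/6462 ≈ 0.00015475)
m = 53 - 16*√2 (m = -16*√2 + 53 = 53 - 16*√2 ≈ 30.373)
m - c = (53 - 16*√2) - 1*1/6462 = (53 - 16*√2) - 1/6462 = 342485/6462 - 16*√2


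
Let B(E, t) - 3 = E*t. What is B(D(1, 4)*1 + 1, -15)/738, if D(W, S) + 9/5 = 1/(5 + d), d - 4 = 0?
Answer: 20/1107 ≈ 0.018067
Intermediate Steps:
d = 4 (d = 4 + 0 = 4)
D(W, S) = -76/45 (D(W, S) = -9/5 + 1/(5 + 4) = -9/5 + 1/9 = -9/5 + ⅑ = -76/45)
B(E, t) = 3 + E*t
B(D(1, 4)*1 + 1, -15)/738 = (3 + (-76/45*1 + 1)*(-15))/738 = (3 + (-76/45 + 1)*(-15))*(1/738) = (3 - 31/45*(-15))*(1/738) = (3 + 31/3)*(1/738) = (40/3)*(1/738) = 20/1107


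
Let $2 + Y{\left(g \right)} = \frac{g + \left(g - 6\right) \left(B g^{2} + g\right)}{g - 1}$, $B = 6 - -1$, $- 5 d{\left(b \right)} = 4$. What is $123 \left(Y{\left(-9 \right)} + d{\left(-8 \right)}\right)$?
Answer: $\frac{1027173}{10} \approx 1.0272 \cdot 10^{5}$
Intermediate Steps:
$d{\left(b \right)} = - \frac{4}{5}$ ($d{\left(b \right)} = \left(- \frac{1}{5}\right) 4 = - \frac{4}{5}$)
$B = 7$ ($B = 6 + 1 = 7$)
$Y{\left(g \right)} = -2 + \frac{g + \left(-6 + g\right) \left(g + 7 g^{2}\right)}{-1 + g}$ ($Y{\left(g \right)} = -2 + \frac{g + \left(g - 6\right) \left(7 g^{2} + g\right)}{g - 1} = -2 + \frac{g + \left(-6 + g\right) \left(g + 7 g^{2}\right)}{-1 + g}$)
$123 \left(Y{\left(-9 \right)} + d{\left(-8 \right)}\right) = 123 \left(\frac{2 - 41 \left(-9\right)^{2} - -63 + 7 \left(-9\right)^{3}}{-1 - 9} - \frac{4}{5}\right) = 123 \left(\frac{2 - 3321 + 63 + 7 \left(-729\right)}{-10} - \frac{4}{5}\right) = 123 \left(- \frac{2 - 3321 + 63 - 5103}{10} - \frac{4}{5}\right) = 123 \left(\left(- \frac{1}{10}\right) \left(-8359\right) - \frac{4}{5}\right) = 123 \left(\frac{8359}{10} - \frac{4}{5}\right) = 123 \cdot \frac{8351}{10} = \frac{1027173}{10}$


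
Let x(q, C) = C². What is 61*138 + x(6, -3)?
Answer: 8427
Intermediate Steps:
61*138 + x(6, -3) = 61*138 + (-3)² = 8418 + 9 = 8427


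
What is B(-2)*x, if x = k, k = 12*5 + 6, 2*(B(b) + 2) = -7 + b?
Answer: -429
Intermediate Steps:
B(b) = -11/2 + b/2 (B(b) = -2 + (-7 + b)/2 = -2 + (-7/2 + b/2) = -11/2 + b/2)
k = 66 (k = 60 + 6 = 66)
x = 66
B(-2)*x = (-11/2 + (½)*(-2))*66 = (-11/2 - 1)*66 = -13/2*66 = -429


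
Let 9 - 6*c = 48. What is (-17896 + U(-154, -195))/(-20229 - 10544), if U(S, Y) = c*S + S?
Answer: 17049/30773 ≈ 0.55402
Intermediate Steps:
c = -13/2 (c = 3/2 - 1/6*48 = 3/2 - 8 = -13/2 ≈ -6.5000)
U(S, Y) = -11*S/2 (U(S, Y) = -13*S/2 + S = -11*S/2)
(-17896 + U(-154, -195))/(-20229 - 10544) = (-17896 - 11/2*(-154))/(-20229 - 10544) = (-17896 + 847)/(-30773) = -17049*(-1/30773) = 17049/30773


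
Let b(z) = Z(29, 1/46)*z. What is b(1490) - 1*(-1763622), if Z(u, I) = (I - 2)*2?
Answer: 40427716/23 ≈ 1.7577e+6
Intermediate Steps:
Z(u, I) = -4 + 2*I (Z(u, I) = (-2 + I)*2 = -4 + 2*I)
b(z) = -91*z/23 (b(z) = (-4 + 2/46)*z = (-4 + 2*(1/46))*z = (-4 + 1/23)*z = -91*z/23)
b(1490) - 1*(-1763622) = -91/23*1490 - 1*(-1763622) = -135590/23 + 1763622 = 40427716/23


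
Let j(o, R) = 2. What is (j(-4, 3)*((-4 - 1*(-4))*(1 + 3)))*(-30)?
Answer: 0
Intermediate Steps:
(j(-4, 3)*((-4 - 1*(-4))*(1 + 3)))*(-30) = (2*((-4 - 1*(-4))*(1 + 3)))*(-30) = (2*((-4 + 4)*4))*(-30) = (2*(0*4))*(-30) = (2*0)*(-30) = 0*(-30) = 0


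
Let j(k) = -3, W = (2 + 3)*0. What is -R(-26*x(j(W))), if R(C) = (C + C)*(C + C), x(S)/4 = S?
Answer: -389376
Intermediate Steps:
W = 0 (W = 5*0 = 0)
x(S) = 4*S
R(C) = 4*C² (R(C) = (2*C)*(2*C) = 4*C²)
-R(-26*x(j(W))) = -4*(-104*(-3))² = -4*(-26*(-12))² = -4*312² = -4*97344 = -1*389376 = -389376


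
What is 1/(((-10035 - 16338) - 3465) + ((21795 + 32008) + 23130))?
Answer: 1/47095 ≈ 2.1234e-5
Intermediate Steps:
1/(((-10035 - 16338) - 3465) + ((21795 + 32008) + 23130)) = 1/((-26373 - 3465) + (53803 + 23130)) = 1/(-29838 + 76933) = 1/47095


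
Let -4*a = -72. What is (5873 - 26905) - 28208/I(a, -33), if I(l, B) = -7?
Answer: -119016/7 ≈ -17002.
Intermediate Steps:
a = 18 (a = -¼*(-72) = 18)
(5873 - 26905) - 28208/I(a, -33) = (5873 - 26905) - 28208/(-7) = -21032 - 28208*(-⅐) = -21032 + 28208/7 = -119016/7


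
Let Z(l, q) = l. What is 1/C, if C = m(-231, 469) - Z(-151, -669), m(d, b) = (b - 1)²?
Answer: 1/219175 ≈ 4.5626e-6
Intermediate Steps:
m(d, b) = (-1 + b)²
C = 219175 (C = (-1 + 469)² - 1*(-151) = 468² + 151 = 219024 + 151 = 219175)
1/C = 1/219175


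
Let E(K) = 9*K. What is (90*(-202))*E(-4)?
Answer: 654480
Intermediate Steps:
(90*(-202))*E(-4) = (90*(-202))*(9*(-4)) = -18180*(-36) = 654480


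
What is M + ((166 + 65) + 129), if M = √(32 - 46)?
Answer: 360 + I*√14 ≈ 360.0 + 3.7417*I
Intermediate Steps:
M = I*√14 (M = √(-14) = I*√14 ≈ 3.7417*I)
M + ((166 + 65) + 129) = I*√14 + ((166 + 65) + 129) = I*√14 + (231 + 129) = I*√14 + 360 = 360 + I*√14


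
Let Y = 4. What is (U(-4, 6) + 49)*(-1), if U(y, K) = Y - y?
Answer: -57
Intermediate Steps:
U(y, K) = 4 - y
(U(-4, 6) + 49)*(-1) = ((4 - 1*(-4)) + 49)*(-1) = ((4 + 4) + 49)*(-1) = (8 + 49)*(-1) = 57*(-1) = -57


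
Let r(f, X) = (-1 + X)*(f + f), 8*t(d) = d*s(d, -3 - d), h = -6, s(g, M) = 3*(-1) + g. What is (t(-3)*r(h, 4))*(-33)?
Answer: 2673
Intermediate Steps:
s(g, M) = -3 + g
t(d) = d*(-3 + d)/8 (t(d) = (d*(-3 + d))/8 = d*(-3 + d)/8)
r(f, X) = 2*f*(-1 + X) (r(f, X) = (-1 + X)*(2*f) = 2*f*(-1 + X))
(t(-3)*r(h, 4))*(-33) = (((⅛)*(-3)*(-3 - 3))*(2*(-6)*(-1 + 4)))*(-33) = (((⅛)*(-3)*(-6))*(2*(-6)*3))*(-33) = ((9/4)*(-36))*(-33) = -81*(-33) = 2673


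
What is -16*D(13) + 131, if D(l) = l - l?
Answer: 131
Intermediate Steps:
D(l) = 0
-16*D(13) + 131 = -16*0 + 131 = 0 + 131 = 131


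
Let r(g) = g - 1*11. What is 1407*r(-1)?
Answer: -16884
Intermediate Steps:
r(g) = -11 + g (r(g) = g - 11 = -11 + g)
1407*r(-1) = 1407*(-11 - 1) = 1407*(-12) = -16884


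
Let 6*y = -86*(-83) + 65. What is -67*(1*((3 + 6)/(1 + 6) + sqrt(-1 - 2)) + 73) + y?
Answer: -52873/14 - 67*I*sqrt(3) ≈ -3776.6 - 116.05*I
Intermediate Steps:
y = 2401/2 (y = (-86*(-83) + 65)/6 = (7138 + 65)/6 = (1/6)*7203 = 2401/2 ≈ 1200.5)
-67*(1*((3 + 6)/(1 + 6) + sqrt(-1 - 2)) + 73) + y = -67*(1*((3 + 6)/(1 + 6) + sqrt(-1 - 2)) + 73) + 2401/2 = -67*(1*(9/7 + sqrt(-3)) + 73) + 2401/2 = -67*(1*(9*(1/7) + I*sqrt(3)) + 73) + 2401/2 = -67*(1*(9/7 + I*sqrt(3)) + 73) + 2401/2 = -67*((9/7 + I*sqrt(3)) + 73) + 2401/2 = -67*(520/7 + I*sqrt(3)) + 2401/2 = (-34840/7 - 67*I*sqrt(3)) + 2401/2 = -52873/14 - 67*I*sqrt(3)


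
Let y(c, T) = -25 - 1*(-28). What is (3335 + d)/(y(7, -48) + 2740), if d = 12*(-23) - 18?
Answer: 3041/2743 ≈ 1.1086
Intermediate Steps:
d = -294 (d = -276 - 18 = -294)
y(c, T) = 3 (y(c, T) = -25 + 28 = 3)
(3335 + d)/(y(7, -48) + 2740) = (3335 - 294)/(3 + 2740) = 3041/2743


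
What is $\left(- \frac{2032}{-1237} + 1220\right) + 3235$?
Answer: $\frac{5512867}{1237} \approx 4456.6$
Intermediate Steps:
$\left(- \frac{2032}{-1237} + 1220\right) + 3235 = \left(\left(-2032\right) \left(- \frac{1}{1237}\right) + 1220\right) + 3235 = \left(\frac{2032}{1237} + 1220\right) + 3235 = \frac{1511172}{1237} + 3235 = \frac{5512867}{1237}$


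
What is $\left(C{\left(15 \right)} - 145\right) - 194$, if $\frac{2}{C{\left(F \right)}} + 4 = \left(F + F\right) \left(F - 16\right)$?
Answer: $- \frac{5764}{17} \approx -339.06$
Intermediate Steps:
$C{\left(F \right)} = \frac{2}{-4 + 2 F \left(-16 + F\right)}$ ($C{\left(F \right)} = \frac{2}{-4 + \left(F + F\right) \left(F - 16\right)} = \frac{2}{-4 + 2 F \left(-16 + F\right)}$)
$\left(C{\left(15 \right)} - 145\right) - 194 = \left(\frac{1}{-2 + 15^{2} - 240} - 145\right) - 194 = \left(\frac{1}{-2 + 225 - 240} - 145\right) - 194 = \left(\frac{1}{-17} - 145\right) - 194 = \left(- \frac{1}{17} - 145\right) - 194 = - \frac{2466}{17} - 194 = - \frac{5764}{17}$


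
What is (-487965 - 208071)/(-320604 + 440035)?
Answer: -696036/119431 ≈ -5.8279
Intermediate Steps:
(-487965 - 208071)/(-320604 + 440035) = -696036/119431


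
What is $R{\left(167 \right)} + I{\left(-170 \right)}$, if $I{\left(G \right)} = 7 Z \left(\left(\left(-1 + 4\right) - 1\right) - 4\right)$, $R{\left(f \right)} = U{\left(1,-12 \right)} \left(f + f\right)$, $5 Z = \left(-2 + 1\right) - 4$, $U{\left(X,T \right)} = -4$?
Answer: $-1322$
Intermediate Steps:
$Z = -1$ ($Z = \frac{\left(-2 + 1\right) - 4}{5} = \frac{-1 - 4}{5} = \frac{1}{5} \left(-5\right) = -1$)
$R{\left(f \right)} = - 8 f$ ($R{\left(f \right)} = - 4 \left(f + f\right) = - 4 \cdot 2 f = - 8 f$)
$I{\left(G \right)} = 14$ ($I{\left(G \right)} = 7 \left(-1\right) \left(\left(\left(-1 + 4\right) - 1\right) - 4\right) = - 7 \left(\left(3 - 1\right) - 4\right) = - 7 \left(2 - 4\right) = \left(-7\right) \left(-2\right) = 14$)
$R{\left(167 \right)} + I{\left(-170 \right)} = \left(-8\right) 167 + 14 = -1336 + 14 = -1322$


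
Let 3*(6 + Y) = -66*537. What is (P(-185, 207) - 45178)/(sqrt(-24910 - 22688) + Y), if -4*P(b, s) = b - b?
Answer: 12714380/3327619 + 3227*I*sqrt(47598)/9982857 ≈ 3.8209 + 0.070524*I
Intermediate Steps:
P(b, s) = 0 (P(b, s) = -(b - b)/4 = -1/4*0 = 0)
Y = -11820 (Y = -6 + (-66*537)/3 = -6 + (1/3)*(-35442) = -6 - 11814 = -11820)
(P(-185, 207) - 45178)/(sqrt(-24910 - 22688) + Y) = (0 - 45178)/(sqrt(-24910 - 22688) - 11820) = -45178/(sqrt(-47598) - 11820) = -45178/(I*sqrt(47598) - 11820) = -45178/(-11820 + I*sqrt(47598))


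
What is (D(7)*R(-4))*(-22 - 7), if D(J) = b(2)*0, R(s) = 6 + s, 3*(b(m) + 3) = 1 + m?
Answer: 0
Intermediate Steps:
b(m) = -8/3 + m/3 (b(m) = -3 + (1 + m)/3 = -3 + (⅓ + m/3) = -8/3 + m/3)
D(J) = 0 (D(J) = (-8/3 + (⅓)*2)*0 = (-8/3 + ⅔)*0 = -2*0 = 0)
(D(7)*R(-4))*(-22 - 7) = (0*(6 - 4))*(-22 - 7) = (0*2)*(-29) = 0*(-29) = 0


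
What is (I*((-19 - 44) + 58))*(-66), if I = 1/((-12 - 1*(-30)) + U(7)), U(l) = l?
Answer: 66/5 ≈ 13.200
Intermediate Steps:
I = 1/25 (I = 1/((-12 - 1*(-30)) + 7) = 1/((-12 + 30) + 7) = 1/(18 + 7) = 1/25 ≈ 0.040000)
(I*((-19 - 44) + 58))*(-66) = (((-19 - 44) + 58)/25)*(-66) = ((-63 + 58)/25)*(-66) = ((1/25)*(-5))*(-66) = -⅕*(-66) = 66/5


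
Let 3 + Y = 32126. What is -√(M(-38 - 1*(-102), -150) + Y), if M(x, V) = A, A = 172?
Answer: -√32295 ≈ -179.71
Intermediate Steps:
M(x, V) = 172
Y = 32123 (Y = -3 + 32126 = 32123)
-√(M(-38 - 1*(-102), -150) + Y) = -√(172 + 32123) = -√32295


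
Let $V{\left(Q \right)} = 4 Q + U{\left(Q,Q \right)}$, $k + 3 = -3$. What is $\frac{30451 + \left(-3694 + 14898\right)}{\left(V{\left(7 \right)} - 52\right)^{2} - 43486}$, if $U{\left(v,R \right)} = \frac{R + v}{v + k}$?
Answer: $- \frac{13885}{14462} \approx -0.9601$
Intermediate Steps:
$k = -6$ ($k = -3 - 3 = -6$)
$U{\left(v,R \right)} = \frac{R + v}{-6 + v}$ ($U{\left(v,R \right)} = \frac{R + v}{v - 6} = \frac{R + v}{-6 + v}$)
$V{\left(Q \right)} = 4 Q + \frac{2 Q}{-6 + Q}$ ($V{\left(Q \right)} = 4 Q + \frac{Q + Q}{-6 + Q} = 4 Q + \frac{2 Q}{-6 + Q}$)
$\frac{30451 + \left(-3694 + 14898\right)}{\left(V{\left(7 \right)} - 52\right)^{2} - 43486} = \frac{30451 + \left(-3694 + 14898\right)}{\left(2 \cdot 7 \frac{1}{-6 + 7} \left(-11 + 2 \cdot 7\right) - 52\right)^{2} - 43486} = \frac{30451 + 11204}{\left(2 \cdot 7 \cdot 1^{-1} \left(-11 + 14\right) - 52\right)^{2} - 43486} = \frac{41655}{\left(2 \cdot 7 \cdot 1 \cdot 3 - 52\right)^{2} - 43486} = \frac{41655}{\left(42 - 52\right)^{2} - 43486} = \frac{41655}{\left(-10\right)^{2} - 43486} = \frac{41655}{100 - 43486} = \frac{41655}{-43386} = 41655 \left(- \frac{1}{43386}\right) = - \frac{13885}{14462}$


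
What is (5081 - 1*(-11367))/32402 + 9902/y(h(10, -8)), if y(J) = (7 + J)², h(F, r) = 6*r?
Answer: 174246846/27233881 ≈ 6.3982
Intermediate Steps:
(5081 - 1*(-11367))/32402 + 9902/y(h(10, -8)) = (5081 - 1*(-11367))/32402 + 9902/((7 + 6*(-8))²) = (5081 + 11367)*(1/32402) + 9902/((7 - 48)²) = 16448*(1/32402) + 9902/((-41)²) = 8224/16201 + 9902/1681 = 174246846/27233881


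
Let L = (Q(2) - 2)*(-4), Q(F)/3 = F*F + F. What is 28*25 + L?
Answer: 636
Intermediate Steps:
Q(F) = 3*F + 3*F**2 (Q(F) = 3*(F*F + F) = 3*(F**2 + F) = 3*(F + F**2) = 3*F + 3*F**2)
L = -64 (L = (3*2*(1 + 2) - 2)*(-4) = (3*2*3 - 2)*(-4) = (18 - 2)*(-4) = 16*(-4) = -64)
28*25 + L = 28*25 - 64 = 700 - 64 = 636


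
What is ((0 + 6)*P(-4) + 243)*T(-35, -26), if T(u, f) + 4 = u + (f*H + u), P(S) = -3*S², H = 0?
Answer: 3330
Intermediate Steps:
T(u, f) = -4 + 2*u (T(u, f) = -4 + (u + (f*0 + u)) = -4 + (u + (0 + u)) = -4 + (u + u) = -4 + 2*u)
((0 + 6)*P(-4) + 243)*T(-35, -26) = ((0 + 6)*(-3*(-4)²) + 243)*(-4 + 2*(-35)) = (6*(-3*16) + 243)*(-4 - 70) = (6*(-48) + 243)*(-74) = (-288 + 243)*(-74) = -45*(-74) = 3330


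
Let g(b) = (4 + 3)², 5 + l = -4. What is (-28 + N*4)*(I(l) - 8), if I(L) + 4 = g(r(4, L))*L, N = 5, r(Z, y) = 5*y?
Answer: 3624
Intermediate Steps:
l = -9 (l = -5 - 4 = -9)
g(b) = 49 (g(b) = 7² = 49)
I(L) = -4 + 49*L
(-28 + N*4)*(I(l) - 8) = (-28 + 5*4)*((-4 + 49*(-9)) - 8) = (-28 + 20)*((-4 - 441) - 8) = -8*(-445 - 8) = -8*(-453) = 3624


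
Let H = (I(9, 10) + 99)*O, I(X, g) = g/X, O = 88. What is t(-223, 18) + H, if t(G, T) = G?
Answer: 77281/9 ≈ 8586.8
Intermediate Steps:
H = 79288/9 (H = (10/9 + 99)*88 = (901/9)*88 = 79288/9 ≈ 8809.8)
t(-223, 18) + H = -223 + 79288/9 = 77281/9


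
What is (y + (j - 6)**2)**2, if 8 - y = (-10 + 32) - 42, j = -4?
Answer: 16384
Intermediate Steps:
y = 28 (y = 8 - ((-10 + 32) - 42) = 8 - (22 - 42) = 8 - 1*(-20) = 8 + 20 = 28)
(y + (j - 6)**2)**2 = (28 + (-4 - 6)**2)**2 = (28 + (-10)**2)**2 = (28 + 100)**2 = 128**2 = 16384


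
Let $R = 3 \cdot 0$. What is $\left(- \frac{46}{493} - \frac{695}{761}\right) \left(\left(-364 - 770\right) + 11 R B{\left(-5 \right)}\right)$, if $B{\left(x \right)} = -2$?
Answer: $\frac{428244894}{375173} \approx 1141.5$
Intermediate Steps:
$R = 0$
$\left(- \frac{46}{493} - \frac{695}{761}\right) \left(\left(-364 - 770\right) + 11 R B{\left(-5 \right)}\right) = \left(- \frac{46}{493} - \frac{695}{761}\right) \left(\left(-364 - 770\right) + 11 \cdot 0 \left(-2\right)\right) = \left(\left(-46\right) \frac{1}{493} - \frac{695}{761}\right) \left(\left(-364 - 770\right) + 0 \left(-2\right)\right) = \left(- \frac{46}{493} - \frac{695}{761}\right) \left(-1134 + 0\right) = \left(- \frac{377641}{375173}\right) \left(-1134\right) = \frac{428244894}{375173}$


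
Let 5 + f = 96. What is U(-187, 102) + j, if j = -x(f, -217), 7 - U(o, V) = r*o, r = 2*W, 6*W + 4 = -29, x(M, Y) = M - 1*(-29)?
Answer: -2170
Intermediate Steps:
f = 91 (f = -5 + 96 = 91)
x(M, Y) = 29 + M (x(M, Y) = M + 29 = 29 + M)
W = -11/2 (W = -⅔ + (⅙)*(-29) = -⅔ - 29/6 = -11/2 ≈ -5.5000)
r = -11 (r = 2*(-11/2) = -11)
U(o, V) = 7 + 11*o (U(o, V) = 7 - (-11)*o = 7 + 11*o)
j = -120 (j = -(29 + 91) = -1*120 = -120)
U(-187, 102) + j = (7 + 11*(-187)) - 120 = (7 - 2057) - 120 = -2050 - 120 = -2170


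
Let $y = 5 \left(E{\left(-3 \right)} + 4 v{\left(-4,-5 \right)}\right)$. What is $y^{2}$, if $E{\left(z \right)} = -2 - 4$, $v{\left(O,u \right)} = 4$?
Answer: $2500$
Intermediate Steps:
$E{\left(z \right)} = -6$ ($E{\left(z \right)} = -2 - 4 = -6$)
$y = 50$ ($y = 5 \left(-6 + 4 \cdot 4\right) = 5 \left(-6 + 16\right) = 5 \cdot 10 = 50$)
$y^{2} = 50^{2} = 2500$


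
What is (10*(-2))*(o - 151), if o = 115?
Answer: 720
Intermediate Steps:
(10*(-2))*(o - 151) = (10*(-2))*(115 - 151) = -20*(-36) = 720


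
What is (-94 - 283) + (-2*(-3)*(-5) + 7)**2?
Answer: 152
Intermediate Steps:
(-94 - 283) + (-2*(-3)*(-5) + 7)**2 = -377 + (6*(-5) + 7)**2 = -377 + (-30 + 7)**2 = -377 + (-23)**2 = -377 + 529 = 152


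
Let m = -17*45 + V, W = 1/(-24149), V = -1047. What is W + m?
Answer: -43757989/24149 ≈ -1812.0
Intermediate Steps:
W = -1/24149 ≈ -4.1410e-5
m = -1812 (m = -17*45 - 1047 = -765 - 1047 = -1812)
W + m = -1/24149 - 1812 = -43757989/24149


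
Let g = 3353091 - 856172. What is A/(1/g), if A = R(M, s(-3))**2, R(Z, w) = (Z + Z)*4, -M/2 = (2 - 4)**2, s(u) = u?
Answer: 10227380224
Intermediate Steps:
g = 2496919
M = -8 (M = -2*(2 - 4)**2 = -2*(-2)**2 = -2*4 = -8)
R(Z, w) = 8*Z (R(Z, w) = (2*Z)*4 = 8*Z)
A = 4096 (A = (8*(-8))**2 = (-64)**2 = 4096)
A/(1/g) = 4096/(1/2496919) = 4096*2496919 = 10227380224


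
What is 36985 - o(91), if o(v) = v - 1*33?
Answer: 36927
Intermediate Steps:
o(v) = -33 + v (o(v) = v - 33 = -33 + v)
36985 - o(91) = 36985 - (-33 + 91) = 36985 - 1*58 = 36985 - 58 = 36927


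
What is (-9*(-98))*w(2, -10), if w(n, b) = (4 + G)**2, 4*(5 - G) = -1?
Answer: 603729/8 ≈ 75466.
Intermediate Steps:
G = 21/4 (G = 5 - 1/4*(-1) = 5 + 1/4 = 21/4 ≈ 5.2500)
w(n, b) = 1369/16 (w(n, b) = (4 + 21/4)**2 = (37/4)**2 = 1369/16)
(-9*(-98))*w(2, -10) = -9*(-98)*(1369/16) = 882*(1369/16) = 603729/8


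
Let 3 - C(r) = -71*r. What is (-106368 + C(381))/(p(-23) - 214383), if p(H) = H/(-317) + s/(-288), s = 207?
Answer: 268187072/724902569 ≈ 0.36996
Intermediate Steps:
C(r) = 3 + 71*r (C(r) = 3 - (-71)*r = 3 + 71*r)
p(H) = -23/32 - H/317 (p(H) = H/(-317) + 207/(-288) = H*(-1/317) + 207*(-1/288) = -H/317 - 23/32 = -23/32 - H/317)
(-106368 + C(381))/(p(-23) - 214383) = (-106368 + (3 + 71*381))/((-23/32 - 1/317*(-23)) - 214383) = (-106368 + (3 + 27051))/((-23/32 + 23/317) - 214383) = (-106368 + 27054)/(-6555/10144 - 214383) = -79314/(-2174707707/10144) = -79314*(-10144/2174707707) = 268187072/724902569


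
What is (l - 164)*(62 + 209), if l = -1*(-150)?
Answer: -3794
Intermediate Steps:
l = 150
(l - 164)*(62 + 209) = (150 - 164)*(62 + 209) = -14*271 = -3794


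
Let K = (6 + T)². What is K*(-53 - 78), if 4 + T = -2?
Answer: 0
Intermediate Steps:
T = -6 (T = -4 - 2 = -6)
K = 0 (K = (6 - 6)² = 0² = 0)
K*(-53 - 78) = 0*(-53 - 78) = 0*(-131) = 0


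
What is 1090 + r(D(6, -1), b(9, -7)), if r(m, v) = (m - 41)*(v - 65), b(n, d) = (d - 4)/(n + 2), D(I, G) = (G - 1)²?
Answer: 3532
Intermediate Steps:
D(I, G) = (-1 + G)²
b(n, d) = (-4 + d)/(2 + n)
r(m, v) = (-65 + v)*(-41 + m) (r(m, v) = (-41 + m)*(-65 + v) = (-65 + v)*(-41 + m))
1090 + r(D(6, -1), b(9, -7)) = 1090 + (2665 - 65*(-1 - 1)² - 41*(-4 - 7)/(2 + 9) + (-1 - 1)²*((-4 - 7)/(2 + 9))) = 1090 + (2665 - 65*(-2)² - 41*(-11)/11 + (-2)²*(-11/11)) = 1090 + (2665 - 65*4 - 41*(-11)/11 + 4*((1/11)*(-11))) = 1090 + (2665 - 260 - 41*(-1) + 4*(-1)) = 1090 + (2665 - 260 + 41 - 4) = 1090 + 2442 = 3532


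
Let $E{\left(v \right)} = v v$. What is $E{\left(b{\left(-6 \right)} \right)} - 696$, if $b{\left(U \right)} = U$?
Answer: $-660$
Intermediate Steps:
$E{\left(v \right)} = v^{2}$
$E{\left(b{\left(-6 \right)} \right)} - 696 = \left(-6\right)^{2} - 696 = 36 - 696 = -660$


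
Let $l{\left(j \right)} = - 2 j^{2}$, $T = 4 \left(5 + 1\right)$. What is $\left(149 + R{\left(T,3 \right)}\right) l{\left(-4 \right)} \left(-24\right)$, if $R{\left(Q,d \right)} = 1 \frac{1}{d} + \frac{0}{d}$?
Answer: $114688$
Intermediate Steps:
$T = 24$ ($T = 4 \cdot 6 = 24$)
$R{\left(Q,d \right)} = \frac{1}{d}$ ($R{\left(Q,d \right)} = \frac{1}{d} + 0 = \frac{1}{d}$)
$\left(149 + R{\left(T,3 \right)}\right) l{\left(-4 \right)} \left(-24\right) = \left(149 + \frac{1}{3}\right) - 2 \left(-4\right)^{2} \left(-24\right) = \left(149 + \frac{1}{3}\right) \left(-2\right) 16 \left(-24\right) = \frac{448 \left(\left(-32\right) \left(-24\right)\right)}{3} = \frac{448}{3} \cdot 768 = 114688$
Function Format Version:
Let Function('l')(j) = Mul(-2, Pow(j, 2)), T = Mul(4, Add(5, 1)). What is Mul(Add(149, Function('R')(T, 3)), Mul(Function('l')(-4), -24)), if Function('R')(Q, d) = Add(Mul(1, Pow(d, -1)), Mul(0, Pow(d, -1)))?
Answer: 114688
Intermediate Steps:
T = 24 (T = Mul(4, 6) = 24)
Function('R')(Q, d) = Pow(d, -1) (Function('R')(Q, d) = Add(Pow(d, -1), 0) = Pow(d, -1))
Mul(Add(149, Function('R')(T, 3)), Mul(Function('l')(-4), -24)) = Mul(Add(149, Pow(3, -1)), Mul(Mul(-2, Pow(-4, 2)), -24)) = Mul(Add(149, Rational(1, 3)), Mul(Mul(-2, 16), -24)) = Mul(Rational(448, 3), Mul(-32, -24)) = Mul(Rational(448, 3), 768) = 114688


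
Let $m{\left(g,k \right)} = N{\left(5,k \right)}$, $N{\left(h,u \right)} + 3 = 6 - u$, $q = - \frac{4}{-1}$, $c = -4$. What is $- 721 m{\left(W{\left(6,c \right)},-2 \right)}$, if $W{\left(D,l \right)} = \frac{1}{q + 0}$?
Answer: $-3605$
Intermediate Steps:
$q = 4$ ($q = \left(-4\right) \left(-1\right) = 4$)
$W{\left(D,l \right)} = \frac{1}{4}$ ($W{\left(D,l \right)} = \frac{1}{4 + 0} = \frac{1}{4}$)
$N{\left(h,u \right)} = 3 - u$ ($N{\left(h,u \right)} = -3 - \left(-6 + u\right) = 3 - u$)
$m{\left(g,k \right)} = 3 - k$
$- 721 m{\left(W{\left(6,c \right)},-2 \right)} = - 721 \left(3 - -2\right) = - 721 \left(3 + 2\right) = \left(-721\right) 5 = -3605$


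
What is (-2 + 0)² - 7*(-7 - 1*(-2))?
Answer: 39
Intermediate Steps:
(-2 + 0)² - 7*(-7 - 1*(-2)) = (-2)² - 7*(-7 + 2) = 4 - 7*(-5) = 4 + 35 = 39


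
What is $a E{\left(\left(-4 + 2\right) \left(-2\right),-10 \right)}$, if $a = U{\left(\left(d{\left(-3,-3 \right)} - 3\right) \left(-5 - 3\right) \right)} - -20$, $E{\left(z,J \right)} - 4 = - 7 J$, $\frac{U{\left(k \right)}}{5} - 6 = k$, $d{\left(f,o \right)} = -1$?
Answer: $15540$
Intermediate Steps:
$U{\left(k \right)} = 30 + 5 k$
$E{\left(z,J \right)} = 4 - 7 J$
$a = 210$ ($a = \left(30 + 5 \left(-1 - 3\right) \left(-5 - 3\right)\right) - -20 = \left(30 + 5 \left(\left(-4\right) \left(-8\right)\right)\right) + 20 = \left(30 + 5 \cdot 32\right) + 20 = \left(30 + 160\right) + 20 = 190 + 20 = 210$)
$a E{\left(\left(-4 + 2\right) \left(-2\right),-10 \right)} = 210 \left(4 - -70\right) = 210 \left(4 + 70\right) = 210 \cdot 74 = 15540$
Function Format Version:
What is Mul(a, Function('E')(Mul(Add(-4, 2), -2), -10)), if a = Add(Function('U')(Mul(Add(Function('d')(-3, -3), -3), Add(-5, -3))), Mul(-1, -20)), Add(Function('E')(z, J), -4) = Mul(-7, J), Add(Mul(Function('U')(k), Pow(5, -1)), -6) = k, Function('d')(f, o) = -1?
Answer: 15540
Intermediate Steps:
Function('U')(k) = Add(30, Mul(5, k))
Function('E')(z, J) = Add(4, Mul(-7, J))
a = 210 (a = Add(Add(30, Mul(5, Mul(Add(-1, -3), Add(-5, -3)))), Mul(-1, -20)) = Add(Add(30, Mul(5, Mul(-4, -8))), 20) = Add(Add(30, Mul(5, 32)), 20) = Add(Add(30, 160), 20) = Add(190, 20) = 210)
Mul(a, Function('E')(Mul(Add(-4, 2), -2), -10)) = Mul(210, Add(4, Mul(-7, -10))) = Mul(210, Add(4, 70)) = Mul(210, 74) = 15540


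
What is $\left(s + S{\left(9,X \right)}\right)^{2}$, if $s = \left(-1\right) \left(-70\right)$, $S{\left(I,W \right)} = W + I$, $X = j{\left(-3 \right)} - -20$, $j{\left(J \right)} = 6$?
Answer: $11025$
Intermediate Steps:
$X = 26$ ($X = 6 - -20 = 6 + 20 = 26$)
$S{\left(I,W \right)} = I + W$
$s = 70$
$\left(s + S{\left(9,X \right)}\right)^{2} = \left(70 + \left(9 + 26\right)\right)^{2} = \left(70 + 35\right)^{2} = 105^{2} = 11025$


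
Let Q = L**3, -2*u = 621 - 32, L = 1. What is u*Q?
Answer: -589/2 ≈ -294.50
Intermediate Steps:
u = -589/2 (u = -(621 - 32)/2 = -1/2*589 = -589/2 ≈ -294.50)
Q = 1 (Q = 1**3 = 1)
u*Q = -589/2*1 = -589/2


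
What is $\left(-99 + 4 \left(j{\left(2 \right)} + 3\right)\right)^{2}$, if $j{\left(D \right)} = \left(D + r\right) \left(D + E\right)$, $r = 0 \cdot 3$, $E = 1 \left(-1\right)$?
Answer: $6241$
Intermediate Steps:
$E = -1$
$r = 0$
$j{\left(D \right)} = D \left(-1 + D\right)$ ($j{\left(D \right)} = \left(D + 0\right) \left(D - 1\right) = D \left(-1 + D\right)$)
$\left(-99 + 4 \left(j{\left(2 \right)} + 3\right)\right)^{2} = \left(-99 + 4 \left(2 \left(-1 + 2\right) + 3\right)\right)^{2} = \left(-99 + 4 \left(2 \cdot 1 + 3\right)\right)^{2} = \left(-99 + 4 \left(2 + 3\right)\right)^{2} = \left(-99 + 4 \cdot 5\right)^{2} = \left(-99 + 20\right)^{2} = \left(-79\right)^{2} = 6241$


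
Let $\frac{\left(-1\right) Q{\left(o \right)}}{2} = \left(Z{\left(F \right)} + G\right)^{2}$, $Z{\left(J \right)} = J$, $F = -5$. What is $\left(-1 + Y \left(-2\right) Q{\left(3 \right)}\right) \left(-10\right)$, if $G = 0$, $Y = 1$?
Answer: $-990$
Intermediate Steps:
$Q{\left(o \right)} = -50$ ($Q{\left(o \right)} = - 2 \left(-5 + 0\right)^{2} = - 2 \left(-5\right)^{2} = \left(-2\right) 25 = -50$)
$\left(-1 + Y \left(-2\right) Q{\left(3 \right)}\right) \left(-10\right) = \left(-1 + 1 \left(-2\right) \left(-50\right)\right) \left(-10\right) = \left(-1 - -100\right) \left(-10\right) = \left(-1 + 100\right) \left(-10\right) = 99 \left(-10\right) = -990$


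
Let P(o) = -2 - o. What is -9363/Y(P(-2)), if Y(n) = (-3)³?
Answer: 3121/9 ≈ 346.78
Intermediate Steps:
Y(n) = -27
-9363/Y(P(-2)) = -9363/(-27) = -9363*(-1/27) = 3121/9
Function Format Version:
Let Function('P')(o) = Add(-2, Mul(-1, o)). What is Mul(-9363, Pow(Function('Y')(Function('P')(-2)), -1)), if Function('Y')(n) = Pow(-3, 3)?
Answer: Rational(3121, 9) ≈ 346.78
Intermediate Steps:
Function('Y')(n) = -27
Mul(-9363, Pow(Function('Y')(Function('P')(-2)), -1)) = Mul(-9363, Pow(-27, -1)) = Mul(-9363, Rational(-1, 27)) = Rational(3121, 9)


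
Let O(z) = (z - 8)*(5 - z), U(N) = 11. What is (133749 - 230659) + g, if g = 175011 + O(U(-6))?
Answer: 78083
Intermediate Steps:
O(z) = (-8 + z)*(5 - z)
g = 174993 (g = 175011 + (-40 - 1*11**2 + 13*11) = 175011 + (-40 - 1*121 + 143) = 175011 + (-40 - 121 + 143) = 175011 - 18 = 174993)
(133749 - 230659) + g = (133749 - 230659) + 174993 = -96910 + 174993 = 78083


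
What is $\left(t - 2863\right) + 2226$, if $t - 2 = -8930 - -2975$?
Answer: $-6590$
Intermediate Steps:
$t = -5953$ ($t = 2 - 5955 = -5953$)
$\left(t - 2863\right) + 2226 = \left(-5953 - 2863\right) + 2226 = -8816 + 2226 = -6590$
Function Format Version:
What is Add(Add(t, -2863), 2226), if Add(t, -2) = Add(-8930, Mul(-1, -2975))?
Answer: -6590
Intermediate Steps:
t = -5953 (t = Add(2, Add(-8930, Mul(-1, -2975))) = Add(2, Add(-8930, 2975)) = Add(2, -5955) = -5953)
Add(Add(t, -2863), 2226) = Add(Add(-5953, -2863), 2226) = Add(-8816, 2226) = -6590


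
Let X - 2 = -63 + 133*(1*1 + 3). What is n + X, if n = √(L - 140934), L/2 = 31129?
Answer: 471 + 2*I*√19669 ≈ 471.0 + 280.49*I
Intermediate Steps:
L = 62258 (L = 2*31129 = 62258)
X = 471 (X = 2 + (-63 + 133*(1*1 + 3)) = 2 + (-63 + 133*(1 + 3)) = 2 + (-63 + 133*4) = 2 + (-63 + 532) = 2 + 469 = 471)
n = 2*I*√19669 (n = √(62258 - 140934) = √(-78676) = 2*I*√19669 ≈ 280.49*I)
n + X = 2*I*√19669 + 471 = 471 + 2*I*√19669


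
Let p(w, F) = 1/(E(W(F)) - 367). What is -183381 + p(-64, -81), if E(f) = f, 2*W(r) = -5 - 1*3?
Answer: -68034352/371 ≈ -1.8338e+5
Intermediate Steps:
W(r) = -4 (W(r) = (-5 - 1*3)/2 = (-5 - 3)/2 = (1/2)*(-8) = -4)
p(w, F) = -1/371 (p(w, F) = 1/(-4 - 367) = 1/(-371) = -1/371)
-183381 + p(-64, -81) = -183381 - 1/371 = -68034352/371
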